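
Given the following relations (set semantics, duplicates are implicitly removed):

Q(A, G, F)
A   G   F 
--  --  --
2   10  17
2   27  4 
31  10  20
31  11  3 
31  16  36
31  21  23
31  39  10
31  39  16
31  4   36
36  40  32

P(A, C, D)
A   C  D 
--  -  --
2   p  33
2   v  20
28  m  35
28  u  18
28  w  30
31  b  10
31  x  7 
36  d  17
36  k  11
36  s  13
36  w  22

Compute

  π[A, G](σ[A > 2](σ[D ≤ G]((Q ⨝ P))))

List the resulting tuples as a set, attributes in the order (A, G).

{(31, 10), (31, 11), (31, 16), (31, 21), (31, 39), (36, 40)}

Natural join on A: {(2, 10, 17, p, 33), (2, 10, 17, v, 20), (2, 27, 4, p, 33), (2, 27, 4, v, 20), (31, 10, 20, b, 10), (31, 10, 20, x, 7), (31, 11, 3, b, 10), (31, 11, 3, x, 7), (31, 16, 36, b, 10), (31, 16, 36, x, 7), (31, 21, 23, b, 10), (31, 21, 23, x, 7), (31, 39, 10, b, 10), (31, 39, 10, x, 7), (31, 39, 16, b, 10), (31, 39, 16, x, 7), (31, 4, 36, b, 10), (31, 4, 36, x, 7), (36, 40, 32, d, 17), (36, 40, 32, k, 11), (36, 40, 32, s, 13), (36, 40, 32, w, 22)}
Apply σ_{D ≤ G}; surviving tuples: {(2, 27, 4, v, 20), (31, 10, 20, b, 10), (31, 10, 20, x, 7), (31, 11, 3, b, 10), (31, 11, 3, x, 7), (31, 16, 36, b, 10), (31, 16, 36, x, 7), (31, 21, 23, b, 10), (31, 21, 23, x, 7), (31, 39, 10, b, 10), (31, 39, 10, x, 7), (31, 39, 16, b, 10), (31, 39, 16, x, 7), (36, 40, 32, d, 17), (36, 40, 32, k, 11), (36, 40, 32, s, 13), (36, 40, 32, w, 22)}
Apply σ_{A > 2}; surviving tuples: {(31, 10, 20, b, 10), (31, 10, 20, x, 7), (31, 11, 3, b, 10), (31, 11, 3, x, 7), (31, 16, 36, b, 10), (31, 16, 36, x, 7), (31, 21, 23, b, 10), (31, 21, 23, x, 7), (31, 39, 10, b, 10), (31, 39, 10, x, 7), (31, 39, 16, b, 10), (31, 39, 16, x, 7), (36, 40, 32, d, 17), (36, 40, 32, k, 11), (36, 40, 32, s, 13), (36, 40, 32, w, 22)}
π[A, G]: project onto (A, G) (10 duplicate(s) eliminated) → {(31, 10), (31, 11), (31, 16), (31, 21), (31, 39), (36, 40)}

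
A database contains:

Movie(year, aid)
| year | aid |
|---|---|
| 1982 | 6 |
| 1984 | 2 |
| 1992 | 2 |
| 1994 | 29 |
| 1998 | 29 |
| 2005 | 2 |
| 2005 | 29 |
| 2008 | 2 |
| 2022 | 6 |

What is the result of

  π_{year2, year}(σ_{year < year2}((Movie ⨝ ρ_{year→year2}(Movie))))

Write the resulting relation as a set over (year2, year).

{(1992, 1984), (1998, 1994), (2005, 1984), (2005, 1992), (2005, 1994), (2005, 1998), (2008, 1984), (2008, 1992), (2008, 2005), (2022, 1982)}

ρ[year→year2]: schema becomes (year2, aid); tuples unchanged.
Joining Movie and ρ_{year→year2}(Movie) on aid yields {(1982, 6, 1982), (1982, 6, 2022), (1984, 2, 1984), (1984, 2, 1992), (1984, 2, 2005), (1984, 2, 2008), (1992, 2, 1984), (1992, 2, 1992), (1992, 2, 2005), (1992, 2, 2008), (1994, 29, 1994), (1994, 29, 1998), (1994, 29, 2005), (1998, 29, 1994), (1998, 29, 1998), (1998, 29, 2005), (2005, 2, 1984), (2005, 2, 1992), (2005, 2, 2005), (2005, 2, 2008), (2005, 29, 1994), (2005, 29, 1998), (2005, 29, 2005), (2008, 2, 1984), (2008, 2, 1992), (2008, 2, 2005), (2008, 2, 2008), (2022, 6, 1982), (2022, 6, 2022)}.
Filtering on year < year2 leaves {(1982, 6, 2022), (1984, 2, 1992), (1984, 2, 2005), (1984, 2, 2008), (1992, 2, 2005), (1992, 2, 2008), (1994, 29, 1998), (1994, 29, 2005), (1998, 29, 2005), (2005, 2, 2008)}.
π_{year2, year} gives {(1992, 1984), (1998, 1994), (2005, 1984), (2005, 1992), (2005, 1994), (2005, 1998), (2008, 1984), (2008, 1992), (2008, 2005), (2022, 1982)}.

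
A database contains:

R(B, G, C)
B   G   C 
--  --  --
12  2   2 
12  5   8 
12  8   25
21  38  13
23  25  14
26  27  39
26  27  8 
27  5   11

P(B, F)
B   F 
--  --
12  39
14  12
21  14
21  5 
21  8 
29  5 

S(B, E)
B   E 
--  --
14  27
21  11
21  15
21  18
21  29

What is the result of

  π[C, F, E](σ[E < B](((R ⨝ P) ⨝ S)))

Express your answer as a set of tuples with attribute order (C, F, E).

{(13, 14, 11), (13, 14, 15), (13, 14, 18), (13, 5, 11), (13, 5, 15), (13, 5, 18), (13, 8, 11), (13, 8, 15), (13, 8, 18)}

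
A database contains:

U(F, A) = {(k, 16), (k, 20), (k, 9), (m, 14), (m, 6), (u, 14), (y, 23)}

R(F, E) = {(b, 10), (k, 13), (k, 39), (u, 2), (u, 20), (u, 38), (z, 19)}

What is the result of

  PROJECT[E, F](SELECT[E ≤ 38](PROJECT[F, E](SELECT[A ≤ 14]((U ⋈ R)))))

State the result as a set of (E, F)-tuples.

Natural join on F: {(k, 16, 13), (k, 16, 39), (k, 20, 13), (k, 20, 39), (k, 9, 13), (k, 9, 39), (u, 14, 2), (u, 14, 20), (u, 14, 38)}
Apply σ_{A ≤ 14}; surviving tuples: {(k, 9, 13), (k, 9, 39), (u, 14, 2), (u, 14, 20), (u, 14, 38)}
π_{F, E} gives {(k, 13), (k, 39), (u, 2), (u, 20), (u, 38)}.
Apply σ_{E ≤ 38}; surviving tuples: {(k, 13), (u, 2), (u, 20), (u, 38)}
π_{E, F} gives {(13, k), (2, u), (20, u), (38, u)}.

{(13, k), (2, u), (20, u), (38, u)}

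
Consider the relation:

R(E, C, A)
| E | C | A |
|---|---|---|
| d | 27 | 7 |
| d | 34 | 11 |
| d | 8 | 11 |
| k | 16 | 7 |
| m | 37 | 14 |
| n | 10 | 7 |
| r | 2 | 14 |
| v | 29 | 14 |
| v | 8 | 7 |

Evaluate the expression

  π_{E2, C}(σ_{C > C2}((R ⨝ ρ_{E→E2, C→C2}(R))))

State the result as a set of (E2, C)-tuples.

{(d, 34), (k, 27), (n, 16), (n, 27), (r, 29), (r, 37), (v, 10), (v, 16), (v, 27), (v, 37)}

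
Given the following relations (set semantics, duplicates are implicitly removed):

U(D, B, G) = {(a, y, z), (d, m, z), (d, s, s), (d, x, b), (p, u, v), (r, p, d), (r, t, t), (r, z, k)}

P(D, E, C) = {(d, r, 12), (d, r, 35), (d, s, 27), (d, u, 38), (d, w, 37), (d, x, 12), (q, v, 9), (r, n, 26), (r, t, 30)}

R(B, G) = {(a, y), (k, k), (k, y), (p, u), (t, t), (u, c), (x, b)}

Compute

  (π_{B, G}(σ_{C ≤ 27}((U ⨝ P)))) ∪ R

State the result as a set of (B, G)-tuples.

{(a, y), (k, k), (k, y), (m, z), (p, d), (p, u), (s, s), (t, t), (u, c), (x, b), (z, k)}

U ⋈ P (natural join on D): {(d, m, z, r, 12), (d, m, z, r, 35), (d, m, z, s, 27), (d, m, z, u, 38), (d, m, z, w, 37), (d, m, z, x, 12), (d, s, s, r, 12), (d, s, s, r, 35), (d, s, s, s, 27), (d, s, s, u, 38), (d, s, s, w, 37), (d, s, s, x, 12), (d, x, b, r, 12), (d, x, b, r, 35), (d, x, b, s, 27), (d, x, b, u, 38), (d, x, b, w, 37), (d, x, b, x, 12), (r, p, d, n, 26), (r, p, d, t, 30), (r, t, t, n, 26), (r, t, t, t, 30), (r, z, k, n, 26), (r, z, k, t, 30)}
Apply σ_{C ≤ 27}; surviving tuples: {(d, m, z, r, 12), (d, m, z, s, 27), (d, m, z, x, 12), (d, s, s, r, 12), (d, s, s, s, 27), (d, s, s, x, 12), (d, x, b, r, 12), (d, x, b, s, 27), (d, x, b, x, 12), (r, p, d, n, 26), (r, t, t, n, 26), (r, z, k, n, 26)}
Projecting to B, G (6 duplicate(s) eliminated): {(m, z), (p, d), (s, s), (t, t), (x, b), (z, k)}
Set union of the two operands is {(a, y), (k, k), (k, y), (m, z), (p, d), (p, u), (s, s), (t, t), (u, c), (x, b), (z, k)}.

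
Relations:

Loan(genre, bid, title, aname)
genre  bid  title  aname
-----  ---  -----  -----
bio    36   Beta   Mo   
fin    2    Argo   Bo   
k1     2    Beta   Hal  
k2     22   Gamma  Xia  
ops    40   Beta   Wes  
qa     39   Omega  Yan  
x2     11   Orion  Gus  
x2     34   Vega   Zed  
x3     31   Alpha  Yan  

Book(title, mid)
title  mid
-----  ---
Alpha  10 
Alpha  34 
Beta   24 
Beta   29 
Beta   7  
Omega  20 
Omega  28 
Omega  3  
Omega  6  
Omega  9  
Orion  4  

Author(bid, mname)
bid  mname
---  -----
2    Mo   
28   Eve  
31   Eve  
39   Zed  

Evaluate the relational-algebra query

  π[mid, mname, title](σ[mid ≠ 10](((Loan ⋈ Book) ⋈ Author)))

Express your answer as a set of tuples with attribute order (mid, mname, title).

{(20, Zed, Omega), (24, Mo, Beta), (28, Zed, Omega), (29, Mo, Beta), (3, Zed, Omega), (34, Eve, Alpha), (6, Zed, Omega), (7, Mo, Beta), (9, Zed, Omega)}

Joining Loan and Book on title yields {(bio, 36, Beta, Mo, 24), (bio, 36, Beta, Mo, 29), (bio, 36, Beta, Mo, 7), (k1, 2, Beta, Hal, 24), (k1, 2, Beta, Hal, 29), (k1, 2, Beta, Hal, 7), (ops, 40, Beta, Wes, 24), (ops, 40, Beta, Wes, 29), (ops, 40, Beta, Wes, 7), (qa, 39, Omega, Yan, 20), (qa, 39, Omega, Yan, 28), (qa, 39, Omega, Yan, 3), (qa, 39, Omega, Yan, 6), (qa, 39, Omega, Yan, 9), (x2, 11, Orion, Gus, 4), (x3, 31, Alpha, Yan, 10), (x3, 31, Alpha, Yan, 34)}.
Joining (Loan ⋈ Book) and Author on bid yields {(k1, 2, Beta, Hal, 24, Mo), (k1, 2, Beta, Hal, 29, Mo), (k1, 2, Beta, Hal, 7, Mo), (qa, 39, Omega, Yan, 20, Zed), (qa, 39, Omega, Yan, 28, Zed), (qa, 39, Omega, Yan, 3, Zed), (qa, 39, Omega, Yan, 6, Zed), (qa, 39, Omega, Yan, 9, Zed), (x3, 31, Alpha, Yan, 10, Eve), (x3, 31, Alpha, Yan, 34, Eve)}.
Filtering on mid ≠ 10 leaves {(k1, 2, Beta, Hal, 24, Mo), (k1, 2, Beta, Hal, 29, Mo), (k1, 2, Beta, Hal, 7, Mo), (qa, 39, Omega, Yan, 20, Zed), (qa, 39, Omega, Yan, 28, Zed), (qa, 39, Omega, Yan, 3, Zed), (qa, 39, Omega, Yan, 6, Zed), (qa, 39, Omega, Yan, 9, Zed), (x3, 31, Alpha, Yan, 34, Eve)}.
Projecting to mid, mname, title: {(20, Zed, Omega), (24, Mo, Beta), (28, Zed, Omega), (29, Mo, Beta), (3, Zed, Omega), (34, Eve, Alpha), (6, Zed, Omega), (7, Mo, Beta), (9, Zed, Omega)}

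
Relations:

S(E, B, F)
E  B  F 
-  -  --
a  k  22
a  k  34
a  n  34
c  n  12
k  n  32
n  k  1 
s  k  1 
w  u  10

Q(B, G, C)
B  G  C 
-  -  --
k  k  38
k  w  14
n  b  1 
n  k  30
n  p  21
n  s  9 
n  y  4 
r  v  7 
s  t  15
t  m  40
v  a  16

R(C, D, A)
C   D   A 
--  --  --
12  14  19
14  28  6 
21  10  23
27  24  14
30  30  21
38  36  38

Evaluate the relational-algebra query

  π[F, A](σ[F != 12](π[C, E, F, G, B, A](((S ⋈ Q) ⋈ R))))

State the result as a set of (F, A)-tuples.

Joining S and Q on B yields {(a, k, 22, k, 38), (a, k, 22, w, 14), (a, k, 34, k, 38), (a, k, 34, w, 14), (a, n, 34, b, 1), (a, n, 34, k, 30), (a, n, 34, p, 21), (a, n, 34, s, 9), (a, n, 34, y, 4), (c, n, 12, b, 1), (c, n, 12, k, 30), (c, n, 12, p, 21), (c, n, 12, s, 9), (c, n, 12, y, 4), (k, n, 32, b, 1), (k, n, 32, k, 30), (k, n, 32, p, 21), (k, n, 32, s, 9), (k, n, 32, y, 4), (n, k, 1, k, 38), (n, k, 1, w, 14), (s, k, 1, k, 38), (s, k, 1, w, 14)}.
Joining (S ⋈ Q) and R on C yields {(a, k, 22, k, 38, 36, 38), (a, k, 22, w, 14, 28, 6), (a, k, 34, k, 38, 36, 38), (a, k, 34, w, 14, 28, 6), (a, n, 34, k, 30, 30, 21), (a, n, 34, p, 21, 10, 23), (c, n, 12, k, 30, 30, 21), (c, n, 12, p, 21, 10, 23), (k, n, 32, k, 30, 30, 21), (k, n, 32, p, 21, 10, 23), (n, k, 1, k, 38, 36, 38), (n, k, 1, w, 14, 28, 6), (s, k, 1, k, 38, 36, 38), (s, k, 1, w, 14, 28, 6)}.
Projecting to C, E, F, G, B, A: {(14, a, 22, w, k, 6), (14, a, 34, w, k, 6), (14, n, 1, w, k, 6), (14, s, 1, w, k, 6), (21, a, 34, p, n, 23), (21, c, 12, p, n, 23), (21, k, 32, p, n, 23), (30, a, 34, k, n, 21), (30, c, 12, k, n, 21), (30, k, 32, k, n, 21), (38, a, 22, k, k, 38), (38, a, 34, k, k, 38), (38, n, 1, k, k, 38), (38, s, 1, k, k, 38)}
Filtering on F != 12 leaves {(14, a, 22, w, k, 6), (14, a, 34, w, k, 6), (14, n, 1, w, k, 6), (14, s, 1, w, k, 6), (21, a, 34, p, n, 23), (21, k, 32, p, n, 23), (30, a, 34, k, n, 21), (30, k, 32, k, n, 21), (38, a, 22, k, k, 38), (38, a, 34, k, k, 38), (38, n, 1, k, k, 38), (38, s, 1, k, k, 38)}.
Projecting to F, A (2 duplicate(s) eliminated): {(1, 38), (1, 6), (22, 38), (22, 6), (32, 21), (32, 23), (34, 21), (34, 23), (34, 38), (34, 6)}

{(1, 38), (1, 6), (22, 38), (22, 6), (32, 21), (32, 23), (34, 21), (34, 23), (34, 38), (34, 6)}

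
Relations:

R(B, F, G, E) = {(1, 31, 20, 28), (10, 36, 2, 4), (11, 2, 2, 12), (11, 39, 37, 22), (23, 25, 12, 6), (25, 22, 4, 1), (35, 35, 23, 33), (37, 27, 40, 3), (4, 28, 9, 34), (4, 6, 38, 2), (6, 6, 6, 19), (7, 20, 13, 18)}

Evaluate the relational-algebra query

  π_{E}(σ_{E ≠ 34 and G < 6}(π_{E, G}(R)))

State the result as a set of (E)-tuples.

π[E, G]: project onto (E, G) → {(1, 4), (12, 2), (18, 13), (19, 6), (2, 38), (22, 37), (28, 20), (3, 40), (33, 23), (34, 9), (4, 2), (6, 12)}
Selection E ≠ 34 and G < 6: {(1, 4), (12, 2), (4, 2)}
π[E]: project onto (E) → {1, 12, 4}

{1, 12, 4}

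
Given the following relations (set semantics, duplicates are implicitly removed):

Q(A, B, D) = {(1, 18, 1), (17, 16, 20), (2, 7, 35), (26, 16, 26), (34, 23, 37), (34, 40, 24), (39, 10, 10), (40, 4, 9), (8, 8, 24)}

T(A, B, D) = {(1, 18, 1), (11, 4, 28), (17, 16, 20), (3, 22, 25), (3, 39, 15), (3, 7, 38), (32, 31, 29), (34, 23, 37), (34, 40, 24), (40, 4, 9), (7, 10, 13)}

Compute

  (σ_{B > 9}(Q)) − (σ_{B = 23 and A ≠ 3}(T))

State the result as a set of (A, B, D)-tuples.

Selection B > 9: {(1, 18, 1), (17, 16, 20), (26, 16, 26), (34, 23, 37), (34, 40, 24), (39, 10, 10)}
Selection B = 23 and A ≠ 3: {(34, 23, 37)}
Difference: {(1, 18, 1), (17, 16, 20), (26, 16, 26), (34, 23, 37), (34, 40, 24), (39, 10, 10)} with {(34, 23, 37)} → {(1, 18, 1), (17, 16, 20), (26, 16, 26), (34, 40, 24), (39, 10, 10)}

{(1, 18, 1), (17, 16, 20), (26, 16, 26), (34, 40, 24), (39, 10, 10)}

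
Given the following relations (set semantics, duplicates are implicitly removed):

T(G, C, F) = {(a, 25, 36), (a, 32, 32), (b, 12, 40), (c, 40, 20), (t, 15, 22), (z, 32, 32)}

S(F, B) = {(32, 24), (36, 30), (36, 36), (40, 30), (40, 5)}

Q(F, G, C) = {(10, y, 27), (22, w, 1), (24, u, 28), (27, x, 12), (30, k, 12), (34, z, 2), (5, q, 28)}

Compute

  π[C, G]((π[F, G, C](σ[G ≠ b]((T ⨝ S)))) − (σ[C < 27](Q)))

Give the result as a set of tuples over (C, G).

T ⋈ S (natural join on F): {(a, 25, 36, 30), (a, 25, 36, 36), (a, 32, 32, 24), (b, 12, 40, 30), (b, 12, 40, 5), (z, 32, 32, 24)}
Selection G ≠ b: {(a, 25, 36, 30), (a, 25, 36, 36), (a, 32, 32, 24), (z, 32, 32, 24)}
π_{F, G, C} gives {(32, a, 32), (32, z, 32), (36, a, 25)} (1 duplicate(s) eliminated).
Selection C < 27: {(22, w, 1), (27, x, 12), (30, k, 12), (34, z, 2)}
Taking the difference: {(32, a, 32), (32, z, 32), (36, a, 25)}
π_{C, G} gives {(25, a), (32, a), (32, z)}.

{(25, a), (32, a), (32, z)}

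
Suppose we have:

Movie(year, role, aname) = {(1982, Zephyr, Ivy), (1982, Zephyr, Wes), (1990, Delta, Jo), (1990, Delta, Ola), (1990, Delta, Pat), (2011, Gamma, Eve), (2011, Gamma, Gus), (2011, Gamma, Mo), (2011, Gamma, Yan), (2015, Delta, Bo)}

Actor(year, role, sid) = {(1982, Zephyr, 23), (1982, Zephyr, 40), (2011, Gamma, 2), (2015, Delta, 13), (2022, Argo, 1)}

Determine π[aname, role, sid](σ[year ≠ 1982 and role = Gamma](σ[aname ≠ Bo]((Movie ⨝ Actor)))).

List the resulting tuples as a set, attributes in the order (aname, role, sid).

{(Eve, Gamma, 2), (Gus, Gamma, 2), (Mo, Gamma, 2), (Yan, Gamma, 2)}

Natural join on year, role: {(1982, Zephyr, Ivy, 23), (1982, Zephyr, Ivy, 40), (1982, Zephyr, Wes, 23), (1982, Zephyr, Wes, 40), (2011, Gamma, Eve, 2), (2011, Gamma, Gus, 2), (2011, Gamma, Mo, 2), (2011, Gamma, Yan, 2), (2015, Delta, Bo, 13)}
Selection aname ≠ Bo: {(1982, Zephyr, Ivy, 23), (1982, Zephyr, Ivy, 40), (1982, Zephyr, Wes, 23), (1982, Zephyr, Wes, 40), (2011, Gamma, Eve, 2), (2011, Gamma, Gus, 2), (2011, Gamma, Mo, 2), (2011, Gamma, Yan, 2)}
Selection year ≠ 1982 and role = Gamma: {(2011, Gamma, Eve, 2), (2011, Gamma, Gus, 2), (2011, Gamma, Mo, 2), (2011, Gamma, Yan, 2)}
Keep only column(s) aname, role, sid: {(Eve, Gamma, 2), (Gus, Gamma, 2), (Mo, Gamma, 2), (Yan, Gamma, 2)}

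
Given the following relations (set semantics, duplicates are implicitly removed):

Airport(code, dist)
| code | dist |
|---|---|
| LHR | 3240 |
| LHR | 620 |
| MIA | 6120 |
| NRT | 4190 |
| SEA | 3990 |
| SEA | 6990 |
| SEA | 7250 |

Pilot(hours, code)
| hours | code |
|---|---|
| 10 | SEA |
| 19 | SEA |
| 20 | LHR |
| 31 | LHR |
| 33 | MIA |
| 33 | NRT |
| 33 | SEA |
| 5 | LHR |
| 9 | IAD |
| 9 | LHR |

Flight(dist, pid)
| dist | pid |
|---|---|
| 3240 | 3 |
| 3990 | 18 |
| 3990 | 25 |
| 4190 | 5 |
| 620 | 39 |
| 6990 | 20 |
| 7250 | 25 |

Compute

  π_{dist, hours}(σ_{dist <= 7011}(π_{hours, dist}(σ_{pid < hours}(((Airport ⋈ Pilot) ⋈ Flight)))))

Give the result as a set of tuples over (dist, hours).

{(3240, 20), (3240, 31), (3240, 5), (3240, 9), (3990, 19), (3990, 33), (4190, 33), (6990, 33)}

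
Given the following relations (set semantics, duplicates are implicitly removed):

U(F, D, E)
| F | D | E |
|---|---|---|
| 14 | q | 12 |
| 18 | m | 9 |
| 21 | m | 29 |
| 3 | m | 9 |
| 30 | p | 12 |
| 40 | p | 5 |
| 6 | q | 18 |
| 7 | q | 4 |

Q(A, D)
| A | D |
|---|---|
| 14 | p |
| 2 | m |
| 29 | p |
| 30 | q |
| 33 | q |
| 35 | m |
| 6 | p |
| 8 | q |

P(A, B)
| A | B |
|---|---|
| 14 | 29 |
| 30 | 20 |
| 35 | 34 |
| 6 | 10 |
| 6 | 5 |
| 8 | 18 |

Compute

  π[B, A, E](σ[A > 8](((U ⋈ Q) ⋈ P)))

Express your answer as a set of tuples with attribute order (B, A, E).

{(20, 30, 12), (20, 30, 18), (20, 30, 4), (29, 14, 12), (29, 14, 5), (34, 35, 29), (34, 35, 9)}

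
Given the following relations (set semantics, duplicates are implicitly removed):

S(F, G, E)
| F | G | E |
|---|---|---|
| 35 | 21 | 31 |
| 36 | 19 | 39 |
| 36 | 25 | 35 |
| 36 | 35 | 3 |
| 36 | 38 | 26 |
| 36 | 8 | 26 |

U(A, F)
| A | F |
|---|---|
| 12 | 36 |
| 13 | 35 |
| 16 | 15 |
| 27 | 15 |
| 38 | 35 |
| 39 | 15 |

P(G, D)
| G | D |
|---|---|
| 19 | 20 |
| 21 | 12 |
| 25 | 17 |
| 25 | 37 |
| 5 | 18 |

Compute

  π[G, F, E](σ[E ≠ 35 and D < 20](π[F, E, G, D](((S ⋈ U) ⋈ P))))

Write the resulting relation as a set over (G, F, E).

{(21, 35, 31)}

S ⋈ U (natural join on F): {(35, 21, 31, 13), (35, 21, 31, 38), (36, 19, 39, 12), (36, 25, 35, 12), (36, 35, 3, 12), (36, 38, 26, 12), (36, 8, 26, 12)}
(S ⋈ U) ⋈ P (natural join on G): {(35, 21, 31, 13, 12), (35, 21, 31, 38, 12), (36, 19, 39, 12, 20), (36, 25, 35, 12, 17), (36, 25, 35, 12, 37)}
Keep only column(s) F, E, G, D (1 duplicate(s) eliminated): {(35, 31, 21, 12), (36, 35, 25, 17), (36, 35, 25, 37), (36, 39, 19, 20)}
σ[E ≠ 35 and D < 20]: keep tuples satisfying E ≠ 35 and D < 20 → {(35, 31, 21, 12)}
Keep only column(s) G, F, E: {(21, 35, 31)}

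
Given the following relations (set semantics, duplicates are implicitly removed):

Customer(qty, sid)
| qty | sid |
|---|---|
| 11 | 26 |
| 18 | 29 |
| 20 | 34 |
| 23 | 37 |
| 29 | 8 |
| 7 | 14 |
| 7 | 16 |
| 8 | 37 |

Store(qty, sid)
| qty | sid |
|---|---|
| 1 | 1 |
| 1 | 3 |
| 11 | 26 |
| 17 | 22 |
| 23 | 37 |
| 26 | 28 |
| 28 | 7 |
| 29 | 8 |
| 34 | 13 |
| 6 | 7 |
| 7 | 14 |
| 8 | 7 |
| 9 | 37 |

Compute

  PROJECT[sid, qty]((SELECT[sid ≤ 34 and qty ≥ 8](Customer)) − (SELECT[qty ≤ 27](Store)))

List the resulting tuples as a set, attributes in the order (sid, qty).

σ[sid ≤ 34 and qty ≥ 8]: keep tuples satisfying sid ≤ 34 and qty ≥ 8 → {(11, 26), (18, 29), (20, 34), (29, 8)}
σ[qty ≤ 27]: keep tuples satisfying qty ≤ 27 → {(1, 1), (1, 3), (11, 26), (17, 22), (23, 37), (26, 28), (6, 7), (7, 14), (8, 7), (9, 37)}
Set difference of the two operands is {(18, 29), (20, 34), (29, 8)}.
π_{sid, qty} gives {(29, 18), (34, 20), (8, 29)}.

{(29, 18), (34, 20), (8, 29)}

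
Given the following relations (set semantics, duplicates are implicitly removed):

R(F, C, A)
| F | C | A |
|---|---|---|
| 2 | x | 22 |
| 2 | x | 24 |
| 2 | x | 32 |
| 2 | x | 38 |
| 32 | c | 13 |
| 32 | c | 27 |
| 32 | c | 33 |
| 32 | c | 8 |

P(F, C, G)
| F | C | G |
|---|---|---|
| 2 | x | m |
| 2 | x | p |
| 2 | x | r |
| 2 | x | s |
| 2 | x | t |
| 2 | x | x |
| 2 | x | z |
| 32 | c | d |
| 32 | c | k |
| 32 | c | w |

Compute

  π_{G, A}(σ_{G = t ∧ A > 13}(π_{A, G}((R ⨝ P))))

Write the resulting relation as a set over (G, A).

Natural join on F, C: {(2, x, 22, m), (2, x, 22, p), (2, x, 22, r), (2, x, 22, s), (2, x, 22, t), (2, x, 22, x), (2, x, 22, z), (2, x, 24, m), (2, x, 24, p), (2, x, 24, r), (2, x, 24, s), (2, x, 24, t), (2, x, 24, x), (2, x, 24, z), (2, x, 32, m), (2, x, 32, p), (2, x, 32, r), (2, x, 32, s), (2, x, 32, t), (2, x, 32, x), (2, x, 32, z), (2, x, 38, m), (2, x, 38, p), (2, x, 38, r), (2, x, 38, s), (2, x, 38, t), (2, x, 38, x), (2, x, 38, z), (32, c, 13, d), (32, c, 13, k), (32, c, 13, w), (32, c, 27, d), (32, c, 27, k), (32, c, 27, w), (32, c, 33, d), (32, c, 33, k), (32, c, 33, w), (32, c, 8, d), (32, c, 8, k), (32, c, 8, w)}
Keep only column(s) A, G: {(13, d), (13, k), (13, w), (22, m), (22, p), (22, r), (22, s), (22, t), (22, x), (22, z), (24, m), (24, p), (24, r), (24, s), (24, t), (24, x), (24, z), (27, d), (27, k), (27, w), (32, m), (32, p), (32, r), (32, s), (32, t), (32, x), (32, z), (33, d), (33, k), (33, w), (38, m), (38, p), (38, r), (38, s), (38, t), (38, x), (38, z), (8, d), (8, k), (8, w)}
σ[G = t ∧ A > 13]: keep tuples satisfying G = t ∧ A > 13 → {(22, t), (24, t), (32, t), (38, t)}
Keep only column(s) G, A: {(t, 22), (t, 24), (t, 32), (t, 38)}

{(t, 22), (t, 24), (t, 32), (t, 38)}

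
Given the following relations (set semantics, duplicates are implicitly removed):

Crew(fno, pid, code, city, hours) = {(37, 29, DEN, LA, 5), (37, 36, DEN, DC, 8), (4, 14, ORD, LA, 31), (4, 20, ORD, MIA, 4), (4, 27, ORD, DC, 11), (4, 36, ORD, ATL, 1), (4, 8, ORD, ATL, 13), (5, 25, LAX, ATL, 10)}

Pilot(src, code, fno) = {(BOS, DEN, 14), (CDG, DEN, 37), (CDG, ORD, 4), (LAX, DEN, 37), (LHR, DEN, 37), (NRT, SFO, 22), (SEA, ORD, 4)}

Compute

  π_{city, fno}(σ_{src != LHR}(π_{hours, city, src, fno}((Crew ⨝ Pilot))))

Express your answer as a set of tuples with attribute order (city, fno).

Natural join on fno, code: {(37, 29, DEN, LA, 5, CDG), (37, 29, DEN, LA, 5, LAX), (37, 29, DEN, LA, 5, LHR), (37, 36, DEN, DC, 8, CDG), (37, 36, DEN, DC, 8, LAX), (37, 36, DEN, DC, 8, LHR), (4, 14, ORD, LA, 31, CDG), (4, 14, ORD, LA, 31, SEA), (4, 20, ORD, MIA, 4, CDG), (4, 20, ORD, MIA, 4, SEA), (4, 27, ORD, DC, 11, CDG), (4, 27, ORD, DC, 11, SEA), (4, 36, ORD, ATL, 1, CDG), (4, 36, ORD, ATL, 1, SEA), (4, 8, ORD, ATL, 13, CDG), (4, 8, ORD, ATL, 13, SEA)}
Keep only column(s) hours, city, src, fno: {(1, ATL, CDG, 4), (1, ATL, SEA, 4), (11, DC, CDG, 4), (11, DC, SEA, 4), (13, ATL, CDG, 4), (13, ATL, SEA, 4), (31, LA, CDG, 4), (31, LA, SEA, 4), (4, MIA, CDG, 4), (4, MIA, SEA, 4), (5, LA, CDG, 37), (5, LA, LAX, 37), (5, LA, LHR, 37), (8, DC, CDG, 37), (8, DC, LAX, 37), (8, DC, LHR, 37)}
Filtering on src != LHR leaves {(1, ATL, CDG, 4), (1, ATL, SEA, 4), (11, DC, CDG, 4), (11, DC, SEA, 4), (13, ATL, CDG, 4), (13, ATL, SEA, 4), (31, LA, CDG, 4), (31, LA, SEA, 4), (4, MIA, CDG, 4), (4, MIA, SEA, 4), (5, LA, CDG, 37), (5, LA, LAX, 37), (8, DC, CDG, 37), (8, DC, LAX, 37)}.
Keep only column(s) city, fno (8 duplicate(s) eliminated): {(ATL, 4), (DC, 37), (DC, 4), (LA, 37), (LA, 4), (MIA, 4)}

{(ATL, 4), (DC, 37), (DC, 4), (LA, 37), (LA, 4), (MIA, 4)}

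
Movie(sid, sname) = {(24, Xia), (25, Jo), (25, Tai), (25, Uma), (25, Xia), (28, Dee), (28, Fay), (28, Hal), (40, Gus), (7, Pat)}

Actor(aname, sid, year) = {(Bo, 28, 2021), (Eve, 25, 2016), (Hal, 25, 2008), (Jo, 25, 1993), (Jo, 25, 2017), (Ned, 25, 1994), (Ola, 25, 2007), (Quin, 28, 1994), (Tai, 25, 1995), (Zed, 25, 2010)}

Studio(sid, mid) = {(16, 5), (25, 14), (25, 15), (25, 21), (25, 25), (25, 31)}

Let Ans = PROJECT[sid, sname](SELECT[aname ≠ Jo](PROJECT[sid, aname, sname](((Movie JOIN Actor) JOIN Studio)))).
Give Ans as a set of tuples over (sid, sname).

{(25, Jo), (25, Tai), (25, Uma), (25, Xia)}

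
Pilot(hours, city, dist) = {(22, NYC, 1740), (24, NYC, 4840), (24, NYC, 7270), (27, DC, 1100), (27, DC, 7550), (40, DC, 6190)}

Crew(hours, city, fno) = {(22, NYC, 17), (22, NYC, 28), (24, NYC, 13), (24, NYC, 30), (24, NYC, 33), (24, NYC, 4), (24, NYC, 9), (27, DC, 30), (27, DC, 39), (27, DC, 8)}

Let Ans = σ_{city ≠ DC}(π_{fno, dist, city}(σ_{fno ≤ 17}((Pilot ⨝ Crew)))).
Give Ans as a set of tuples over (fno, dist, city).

Natural join on hours, city: {(22, NYC, 1740, 17), (22, NYC, 1740, 28), (24, NYC, 4840, 13), (24, NYC, 4840, 30), (24, NYC, 4840, 33), (24, NYC, 4840, 4), (24, NYC, 4840, 9), (24, NYC, 7270, 13), (24, NYC, 7270, 30), (24, NYC, 7270, 33), (24, NYC, 7270, 4), (24, NYC, 7270, 9), (27, DC, 1100, 30), (27, DC, 1100, 39), (27, DC, 1100, 8), (27, DC, 7550, 30), (27, DC, 7550, 39), (27, DC, 7550, 8)}
Filtering on fno ≤ 17 leaves {(22, NYC, 1740, 17), (24, NYC, 4840, 13), (24, NYC, 4840, 4), (24, NYC, 4840, 9), (24, NYC, 7270, 13), (24, NYC, 7270, 4), (24, NYC, 7270, 9), (27, DC, 1100, 8), (27, DC, 7550, 8)}.
π[fno, dist, city]: project onto (fno, dist, city) → {(13, 4840, NYC), (13, 7270, NYC), (17, 1740, NYC), (4, 4840, NYC), (4, 7270, NYC), (8, 1100, DC), (8, 7550, DC), (9, 4840, NYC), (9, 7270, NYC)}
Filtering on city ≠ DC leaves {(13, 4840, NYC), (13, 7270, NYC), (17, 1740, NYC), (4, 4840, NYC), (4, 7270, NYC), (9, 4840, NYC), (9, 7270, NYC)}.

{(13, 4840, NYC), (13, 7270, NYC), (17, 1740, NYC), (4, 4840, NYC), (4, 7270, NYC), (9, 4840, NYC), (9, 7270, NYC)}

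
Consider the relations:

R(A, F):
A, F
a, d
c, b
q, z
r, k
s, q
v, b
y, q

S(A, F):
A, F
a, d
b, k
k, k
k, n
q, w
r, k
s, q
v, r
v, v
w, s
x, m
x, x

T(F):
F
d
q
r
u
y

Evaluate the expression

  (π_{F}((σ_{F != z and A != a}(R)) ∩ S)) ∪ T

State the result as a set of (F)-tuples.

Selection F != z and A != a: {(c, b), (r, k), (s, q), (v, b), (y, q)}
Set intersection of the two operands is {(r, k), (s, q)}.
Keep only column(s) F: {k, q}
Set union of the two operands is {d, k, q, r, u, y}.

{d, k, q, r, u, y}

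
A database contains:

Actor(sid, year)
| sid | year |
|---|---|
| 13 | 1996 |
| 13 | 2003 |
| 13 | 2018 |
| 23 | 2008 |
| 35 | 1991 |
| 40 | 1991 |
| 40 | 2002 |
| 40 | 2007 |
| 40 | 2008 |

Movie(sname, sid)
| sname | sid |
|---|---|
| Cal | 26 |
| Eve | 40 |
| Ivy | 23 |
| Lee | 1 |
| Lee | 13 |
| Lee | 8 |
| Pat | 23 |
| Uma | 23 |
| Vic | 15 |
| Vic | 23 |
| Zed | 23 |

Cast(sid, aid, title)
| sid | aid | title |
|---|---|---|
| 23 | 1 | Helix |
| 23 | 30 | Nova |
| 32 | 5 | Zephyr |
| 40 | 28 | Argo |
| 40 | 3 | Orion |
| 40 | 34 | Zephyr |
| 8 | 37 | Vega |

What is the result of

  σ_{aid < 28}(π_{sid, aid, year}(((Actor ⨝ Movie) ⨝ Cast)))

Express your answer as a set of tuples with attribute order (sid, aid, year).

Natural join on sid: {(13, 1996, Lee), (13, 2003, Lee), (13, 2018, Lee), (23, 2008, Ivy), (23, 2008, Pat), (23, 2008, Uma), (23, 2008, Vic), (23, 2008, Zed), (40, 1991, Eve), (40, 2002, Eve), (40, 2007, Eve), (40, 2008, Eve)}
Natural join on sid: {(23, 2008, Ivy, 1, Helix), (23, 2008, Ivy, 30, Nova), (23, 2008, Pat, 1, Helix), (23, 2008, Pat, 30, Nova), (23, 2008, Uma, 1, Helix), (23, 2008, Uma, 30, Nova), (23, 2008, Vic, 1, Helix), (23, 2008, Vic, 30, Nova), (23, 2008, Zed, 1, Helix), (23, 2008, Zed, 30, Nova), (40, 1991, Eve, 28, Argo), (40, 1991, Eve, 3, Orion), (40, 1991, Eve, 34, Zephyr), (40, 2002, Eve, 28, Argo), (40, 2002, Eve, 3, Orion), (40, 2002, Eve, 34, Zephyr), (40, 2007, Eve, 28, Argo), (40, 2007, Eve, 3, Orion), (40, 2007, Eve, 34, Zephyr), (40, 2008, Eve, 28, Argo), (40, 2008, Eve, 3, Orion), (40, 2008, Eve, 34, Zephyr)}
π[sid, aid, year]: project onto (sid, aid, year) (8 duplicate(s) eliminated) → {(23, 1, 2008), (23, 30, 2008), (40, 28, 1991), (40, 28, 2002), (40, 28, 2007), (40, 28, 2008), (40, 3, 1991), (40, 3, 2002), (40, 3, 2007), (40, 3, 2008), (40, 34, 1991), (40, 34, 2002), (40, 34, 2007), (40, 34, 2008)}
Filtering on aid < 28 leaves {(23, 1, 2008), (40, 3, 1991), (40, 3, 2002), (40, 3, 2007), (40, 3, 2008)}.

{(23, 1, 2008), (40, 3, 1991), (40, 3, 2002), (40, 3, 2007), (40, 3, 2008)}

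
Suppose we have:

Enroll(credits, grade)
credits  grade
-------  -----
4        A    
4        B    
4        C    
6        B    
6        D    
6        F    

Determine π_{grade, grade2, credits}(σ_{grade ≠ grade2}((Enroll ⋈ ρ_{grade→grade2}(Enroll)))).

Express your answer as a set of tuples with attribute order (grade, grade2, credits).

ρ[grade→grade2]: schema becomes (credits, grade2); tuples unchanged.
Joining Enroll and ρ_{grade→grade2}(Enroll) on credits yields {(4, A, A), (4, A, B), (4, A, C), (4, B, A), (4, B, B), (4, B, C), (4, C, A), (4, C, B), (4, C, C), (6, B, B), (6, B, D), (6, B, F), (6, D, B), (6, D, D), (6, D, F), (6, F, B), (6, F, D), (6, F, F)}.
Filtering on grade ≠ grade2 leaves {(4, A, B), (4, A, C), (4, B, A), (4, B, C), (4, C, A), (4, C, B), (6, B, D), (6, B, F), (6, D, B), (6, D, F), (6, F, B), (6, F, D)}.
π[grade, grade2, credits]: project onto (grade, grade2, credits) → {(A, B, 4), (A, C, 4), (B, A, 4), (B, C, 4), (B, D, 6), (B, F, 6), (C, A, 4), (C, B, 4), (D, B, 6), (D, F, 6), (F, B, 6), (F, D, 6)}

{(A, B, 4), (A, C, 4), (B, A, 4), (B, C, 4), (B, D, 6), (B, F, 6), (C, A, 4), (C, B, 4), (D, B, 6), (D, F, 6), (F, B, 6), (F, D, 6)}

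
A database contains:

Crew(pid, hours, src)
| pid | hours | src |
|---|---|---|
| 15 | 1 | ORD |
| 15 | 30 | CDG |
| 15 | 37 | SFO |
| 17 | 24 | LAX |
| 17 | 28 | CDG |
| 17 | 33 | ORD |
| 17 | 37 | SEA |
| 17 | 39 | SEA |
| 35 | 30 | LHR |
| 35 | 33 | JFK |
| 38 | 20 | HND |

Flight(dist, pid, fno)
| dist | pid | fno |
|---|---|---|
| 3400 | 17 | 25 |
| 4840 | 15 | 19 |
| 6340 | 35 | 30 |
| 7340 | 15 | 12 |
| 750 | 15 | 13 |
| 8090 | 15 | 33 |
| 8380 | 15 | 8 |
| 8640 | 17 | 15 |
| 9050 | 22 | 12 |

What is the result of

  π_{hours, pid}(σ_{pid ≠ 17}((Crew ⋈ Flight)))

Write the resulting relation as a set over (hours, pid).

Crew ⋈ Flight (natural join on pid): {(15, 1, ORD, 4840, 19), (15, 1, ORD, 7340, 12), (15, 1, ORD, 750, 13), (15, 1, ORD, 8090, 33), (15, 1, ORD, 8380, 8), (15, 30, CDG, 4840, 19), (15, 30, CDG, 7340, 12), (15, 30, CDG, 750, 13), (15, 30, CDG, 8090, 33), (15, 30, CDG, 8380, 8), (15, 37, SFO, 4840, 19), (15, 37, SFO, 7340, 12), (15, 37, SFO, 750, 13), (15, 37, SFO, 8090, 33), (15, 37, SFO, 8380, 8), (17, 24, LAX, 3400, 25), (17, 24, LAX, 8640, 15), (17, 28, CDG, 3400, 25), (17, 28, CDG, 8640, 15), (17, 33, ORD, 3400, 25), (17, 33, ORD, 8640, 15), (17, 37, SEA, 3400, 25), (17, 37, SEA, 8640, 15), (17, 39, SEA, 3400, 25), (17, 39, SEA, 8640, 15), (35, 30, LHR, 6340, 30), (35, 33, JFK, 6340, 30)}
Filtering on pid ≠ 17 leaves {(15, 1, ORD, 4840, 19), (15, 1, ORD, 7340, 12), (15, 1, ORD, 750, 13), (15, 1, ORD, 8090, 33), (15, 1, ORD, 8380, 8), (15, 30, CDG, 4840, 19), (15, 30, CDG, 7340, 12), (15, 30, CDG, 750, 13), (15, 30, CDG, 8090, 33), (15, 30, CDG, 8380, 8), (15, 37, SFO, 4840, 19), (15, 37, SFO, 7340, 12), (15, 37, SFO, 750, 13), (15, 37, SFO, 8090, 33), (15, 37, SFO, 8380, 8), (35, 30, LHR, 6340, 30), (35, 33, JFK, 6340, 30)}.
π_{hours, pid} gives {(1, 15), (30, 15), (30, 35), (33, 35), (37, 15)} (12 duplicate(s) eliminated).

{(1, 15), (30, 15), (30, 35), (33, 35), (37, 15)}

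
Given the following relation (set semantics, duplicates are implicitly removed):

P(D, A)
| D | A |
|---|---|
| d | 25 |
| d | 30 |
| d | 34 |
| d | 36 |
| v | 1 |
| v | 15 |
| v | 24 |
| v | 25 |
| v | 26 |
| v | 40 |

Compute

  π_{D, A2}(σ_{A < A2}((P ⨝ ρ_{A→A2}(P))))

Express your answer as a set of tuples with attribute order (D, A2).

{(d, 30), (d, 34), (d, 36), (v, 15), (v, 24), (v, 25), (v, 26), (v, 40)}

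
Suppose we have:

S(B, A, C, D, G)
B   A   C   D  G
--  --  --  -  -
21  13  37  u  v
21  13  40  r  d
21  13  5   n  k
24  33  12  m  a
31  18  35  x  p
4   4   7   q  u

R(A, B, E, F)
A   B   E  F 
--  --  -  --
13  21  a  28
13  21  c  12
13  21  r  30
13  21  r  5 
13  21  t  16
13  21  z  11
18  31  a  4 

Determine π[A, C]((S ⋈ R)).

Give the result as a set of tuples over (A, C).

{(13, 37), (13, 40), (13, 5), (18, 35)}

Natural join on B, A: {(21, 13, 37, u, v, a, 28), (21, 13, 37, u, v, c, 12), (21, 13, 37, u, v, r, 30), (21, 13, 37, u, v, r, 5), (21, 13, 37, u, v, t, 16), (21, 13, 37, u, v, z, 11), (21, 13, 40, r, d, a, 28), (21, 13, 40, r, d, c, 12), (21, 13, 40, r, d, r, 30), (21, 13, 40, r, d, r, 5), (21, 13, 40, r, d, t, 16), (21, 13, 40, r, d, z, 11), (21, 13, 5, n, k, a, 28), (21, 13, 5, n, k, c, 12), (21, 13, 5, n, k, r, 30), (21, 13, 5, n, k, r, 5), (21, 13, 5, n, k, t, 16), (21, 13, 5, n, k, z, 11), (31, 18, 35, x, p, a, 4)}
Projecting to A, C (15 duplicate(s) eliminated): {(13, 37), (13, 40), (13, 5), (18, 35)}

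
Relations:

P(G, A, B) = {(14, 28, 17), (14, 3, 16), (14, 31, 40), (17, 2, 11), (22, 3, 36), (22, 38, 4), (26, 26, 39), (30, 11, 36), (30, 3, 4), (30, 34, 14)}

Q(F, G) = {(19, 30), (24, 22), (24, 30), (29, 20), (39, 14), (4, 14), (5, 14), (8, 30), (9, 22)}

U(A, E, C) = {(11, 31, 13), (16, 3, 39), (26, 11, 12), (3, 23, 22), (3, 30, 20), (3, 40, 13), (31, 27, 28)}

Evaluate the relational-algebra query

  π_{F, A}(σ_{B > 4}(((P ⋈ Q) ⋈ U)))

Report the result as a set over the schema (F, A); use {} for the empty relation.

{(19, 11), (24, 11), (24, 3), (39, 3), (39, 31), (4, 3), (4, 31), (5, 3), (5, 31), (8, 11), (9, 3)}

Natural join on G: {(14, 28, 17, 39), (14, 28, 17, 4), (14, 28, 17, 5), (14, 3, 16, 39), (14, 3, 16, 4), (14, 3, 16, 5), (14, 31, 40, 39), (14, 31, 40, 4), (14, 31, 40, 5), (22, 3, 36, 24), (22, 3, 36, 9), (22, 38, 4, 24), (22, 38, 4, 9), (30, 11, 36, 19), (30, 11, 36, 24), (30, 11, 36, 8), (30, 3, 4, 19), (30, 3, 4, 24), (30, 3, 4, 8), (30, 34, 14, 19), (30, 34, 14, 24), (30, 34, 14, 8)}
Natural join on A: {(14, 3, 16, 39, 23, 22), (14, 3, 16, 39, 30, 20), (14, 3, 16, 39, 40, 13), (14, 3, 16, 4, 23, 22), (14, 3, 16, 4, 30, 20), (14, 3, 16, 4, 40, 13), (14, 3, 16, 5, 23, 22), (14, 3, 16, 5, 30, 20), (14, 3, 16, 5, 40, 13), (14, 31, 40, 39, 27, 28), (14, 31, 40, 4, 27, 28), (14, 31, 40, 5, 27, 28), (22, 3, 36, 24, 23, 22), (22, 3, 36, 24, 30, 20), (22, 3, 36, 24, 40, 13), (22, 3, 36, 9, 23, 22), (22, 3, 36, 9, 30, 20), (22, 3, 36, 9, 40, 13), (30, 11, 36, 19, 31, 13), (30, 11, 36, 24, 31, 13), (30, 11, 36, 8, 31, 13), (30, 3, 4, 19, 23, 22), (30, 3, 4, 19, 30, 20), (30, 3, 4, 19, 40, 13), (30, 3, 4, 24, 23, 22), (30, 3, 4, 24, 30, 20), (30, 3, 4, 24, 40, 13), (30, 3, 4, 8, 23, 22), (30, 3, 4, 8, 30, 20), (30, 3, 4, 8, 40, 13)}
Filtering on B > 4 leaves {(14, 3, 16, 39, 23, 22), (14, 3, 16, 39, 30, 20), (14, 3, 16, 39, 40, 13), (14, 3, 16, 4, 23, 22), (14, 3, 16, 4, 30, 20), (14, 3, 16, 4, 40, 13), (14, 3, 16, 5, 23, 22), (14, 3, 16, 5, 30, 20), (14, 3, 16, 5, 40, 13), (14, 31, 40, 39, 27, 28), (14, 31, 40, 4, 27, 28), (14, 31, 40, 5, 27, 28), (22, 3, 36, 24, 23, 22), (22, 3, 36, 24, 30, 20), (22, 3, 36, 24, 40, 13), (22, 3, 36, 9, 23, 22), (22, 3, 36, 9, 30, 20), (22, 3, 36, 9, 40, 13), (30, 11, 36, 19, 31, 13), (30, 11, 36, 24, 31, 13), (30, 11, 36, 8, 31, 13)}.
Projecting to F, A (10 duplicate(s) eliminated): {(19, 11), (24, 11), (24, 3), (39, 3), (39, 31), (4, 3), (4, 31), (5, 3), (5, 31), (8, 11), (9, 3)}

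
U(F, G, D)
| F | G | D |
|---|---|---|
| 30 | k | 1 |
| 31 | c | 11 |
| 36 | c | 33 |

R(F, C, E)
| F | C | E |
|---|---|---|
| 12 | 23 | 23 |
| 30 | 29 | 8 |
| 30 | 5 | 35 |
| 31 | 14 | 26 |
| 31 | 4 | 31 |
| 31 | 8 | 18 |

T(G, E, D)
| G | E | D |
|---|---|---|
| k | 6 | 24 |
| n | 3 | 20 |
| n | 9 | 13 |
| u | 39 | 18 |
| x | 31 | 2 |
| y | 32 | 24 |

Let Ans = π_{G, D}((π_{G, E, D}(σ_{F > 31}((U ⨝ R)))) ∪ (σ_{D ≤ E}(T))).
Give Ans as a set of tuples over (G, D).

U ⋈ R (natural join on F): {(30, k, 1, 29, 8), (30, k, 1, 5, 35), (31, c, 11, 14, 26), (31, c, 11, 4, 31), (31, c, 11, 8, 18)}
σ[F > 31]: keep tuples satisfying F > 31 → {}
π[G, E, D]: project onto (G, E, D) → {}
σ[D ≤ E]: keep tuples satisfying D ≤ E → {(u, 39, 18), (x, 31, 2), (y, 32, 24)}
Union: {} with {(u, 39, 18), (x, 31, 2), (y, 32, 24)} → {(u, 39, 18), (x, 31, 2), (y, 32, 24)}
π[G, D]: project onto (G, D) → {(u, 18), (x, 2), (y, 24)}

{(u, 18), (x, 2), (y, 24)}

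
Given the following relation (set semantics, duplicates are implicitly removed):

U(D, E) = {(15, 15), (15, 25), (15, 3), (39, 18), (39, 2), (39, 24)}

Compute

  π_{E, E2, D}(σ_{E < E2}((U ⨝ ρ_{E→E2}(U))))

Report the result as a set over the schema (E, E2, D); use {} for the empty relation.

{(15, 25, 15), (18, 24, 39), (2, 18, 39), (2, 24, 39), (3, 15, 15), (3, 25, 15)}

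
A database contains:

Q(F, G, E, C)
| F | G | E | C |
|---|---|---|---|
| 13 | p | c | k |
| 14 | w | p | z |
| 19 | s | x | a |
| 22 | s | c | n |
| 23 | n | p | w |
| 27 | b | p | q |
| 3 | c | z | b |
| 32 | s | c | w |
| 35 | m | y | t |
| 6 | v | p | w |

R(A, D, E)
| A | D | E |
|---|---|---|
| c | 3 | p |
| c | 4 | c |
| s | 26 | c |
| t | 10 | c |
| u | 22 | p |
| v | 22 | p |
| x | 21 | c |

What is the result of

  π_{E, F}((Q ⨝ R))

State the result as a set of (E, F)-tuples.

{(c, 13), (c, 22), (c, 32), (p, 14), (p, 23), (p, 27), (p, 6)}

Q ⋈ R (natural join on E): {(13, p, c, k, c, 4), (13, p, c, k, s, 26), (13, p, c, k, t, 10), (13, p, c, k, x, 21), (14, w, p, z, c, 3), (14, w, p, z, u, 22), (14, w, p, z, v, 22), (22, s, c, n, c, 4), (22, s, c, n, s, 26), (22, s, c, n, t, 10), (22, s, c, n, x, 21), (23, n, p, w, c, 3), (23, n, p, w, u, 22), (23, n, p, w, v, 22), (27, b, p, q, c, 3), (27, b, p, q, u, 22), (27, b, p, q, v, 22), (32, s, c, w, c, 4), (32, s, c, w, s, 26), (32, s, c, w, t, 10), (32, s, c, w, x, 21), (6, v, p, w, c, 3), (6, v, p, w, u, 22), (6, v, p, w, v, 22)}
π_{E, F} gives {(c, 13), (c, 22), (c, 32), (p, 14), (p, 23), (p, 27), (p, 6)} (17 duplicate(s) eliminated).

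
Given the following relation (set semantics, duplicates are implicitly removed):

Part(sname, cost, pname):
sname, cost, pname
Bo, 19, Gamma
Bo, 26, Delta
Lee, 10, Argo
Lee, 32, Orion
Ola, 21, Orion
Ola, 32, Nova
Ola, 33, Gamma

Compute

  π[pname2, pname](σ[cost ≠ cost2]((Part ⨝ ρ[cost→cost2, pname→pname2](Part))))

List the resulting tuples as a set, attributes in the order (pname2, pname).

{(Argo, Orion), (Delta, Gamma), (Gamma, Delta), (Gamma, Nova), (Gamma, Orion), (Nova, Gamma), (Nova, Orion), (Orion, Argo), (Orion, Gamma), (Orion, Nova)}

ρ[cost→cost2, pname→pname2]: schema becomes (sname, cost2, pname2); tuples unchanged.
Joining Part and ρ[cost→cost2, pname→pname2](Part) on sname yields {(Bo, 19, Gamma, 19, Gamma), (Bo, 19, Gamma, 26, Delta), (Bo, 26, Delta, 19, Gamma), (Bo, 26, Delta, 26, Delta), (Lee, 10, Argo, 10, Argo), (Lee, 10, Argo, 32, Orion), (Lee, 32, Orion, 10, Argo), (Lee, 32, Orion, 32, Orion), (Ola, 21, Orion, 21, Orion), (Ola, 21, Orion, 32, Nova), (Ola, 21, Orion, 33, Gamma), (Ola, 32, Nova, 21, Orion), (Ola, 32, Nova, 32, Nova), (Ola, 32, Nova, 33, Gamma), (Ola, 33, Gamma, 21, Orion), (Ola, 33, Gamma, 32, Nova), (Ola, 33, Gamma, 33, Gamma)}.
Filtering on cost ≠ cost2 leaves {(Bo, 19, Gamma, 26, Delta), (Bo, 26, Delta, 19, Gamma), (Lee, 10, Argo, 32, Orion), (Lee, 32, Orion, 10, Argo), (Ola, 21, Orion, 32, Nova), (Ola, 21, Orion, 33, Gamma), (Ola, 32, Nova, 21, Orion), (Ola, 32, Nova, 33, Gamma), (Ola, 33, Gamma, 21, Orion), (Ola, 33, Gamma, 32, Nova)}.
Keep only column(s) pname2, pname: {(Argo, Orion), (Delta, Gamma), (Gamma, Delta), (Gamma, Nova), (Gamma, Orion), (Nova, Gamma), (Nova, Orion), (Orion, Argo), (Orion, Gamma), (Orion, Nova)}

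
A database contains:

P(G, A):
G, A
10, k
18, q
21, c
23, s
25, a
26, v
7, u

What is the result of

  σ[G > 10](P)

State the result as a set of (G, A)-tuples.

{(18, q), (21, c), (23, s), (25, a), (26, v)}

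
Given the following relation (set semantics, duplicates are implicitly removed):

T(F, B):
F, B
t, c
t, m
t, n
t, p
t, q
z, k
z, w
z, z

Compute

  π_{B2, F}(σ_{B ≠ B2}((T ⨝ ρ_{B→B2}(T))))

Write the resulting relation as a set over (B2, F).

{(c, t), (k, z), (m, t), (n, t), (p, t), (q, t), (w, z), (z, z)}

ρ[B→B2]: schema becomes (F, B2); tuples unchanged.
Natural join on F: {(t, c, c), (t, c, m), (t, c, n), (t, c, p), (t, c, q), (t, m, c), (t, m, m), (t, m, n), (t, m, p), (t, m, q), (t, n, c), (t, n, m), (t, n, n), (t, n, p), (t, n, q), (t, p, c), (t, p, m), (t, p, n), (t, p, p), (t, p, q), (t, q, c), (t, q, m), (t, q, n), (t, q, p), (t, q, q), (z, k, k), (z, k, w), (z, k, z), (z, w, k), (z, w, w), (z, w, z), (z, z, k), (z, z, w), (z, z, z)}
Selection B ≠ B2: {(t, c, m), (t, c, n), (t, c, p), (t, c, q), (t, m, c), (t, m, n), (t, m, p), (t, m, q), (t, n, c), (t, n, m), (t, n, p), (t, n, q), (t, p, c), (t, p, m), (t, p, n), (t, p, q), (t, q, c), (t, q, m), (t, q, n), (t, q, p), (z, k, w), (z, k, z), (z, w, k), (z, w, z), (z, z, k), (z, z, w)}
π[B2, F]: project onto (B2, F) (18 duplicate(s) eliminated) → {(c, t), (k, z), (m, t), (n, t), (p, t), (q, t), (w, z), (z, z)}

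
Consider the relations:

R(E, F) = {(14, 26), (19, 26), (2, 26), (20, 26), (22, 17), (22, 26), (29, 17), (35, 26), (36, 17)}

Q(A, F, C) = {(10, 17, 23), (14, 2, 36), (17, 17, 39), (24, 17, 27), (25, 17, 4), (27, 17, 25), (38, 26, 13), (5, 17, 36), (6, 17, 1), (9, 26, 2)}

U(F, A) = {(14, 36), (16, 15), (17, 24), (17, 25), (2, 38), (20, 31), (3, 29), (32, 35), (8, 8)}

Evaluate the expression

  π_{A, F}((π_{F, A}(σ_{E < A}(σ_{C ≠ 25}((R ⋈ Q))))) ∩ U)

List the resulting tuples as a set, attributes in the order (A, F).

R ⋈ Q (natural join on F): {(14, 26, 38, 13), (14, 26, 9, 2), (19, 26, 38, 13), (19, 26, 9, 2), (2, 26, 38, 13), (2, 26, 9, 2), (20, 26, 38, 13), (20, 26, 9, 2), (22, 17, 10, 23), (22, 17, 17, 39), (22, 17, 24, 27), (22, 17, 25, 4), (22, 17, 27, 25), (22, 17, 5, 36), (22, 17, 6, 1), (22, 26, 38, 13), (22, 26, 9, 2), (29, 17, 10, 23), (29, 17, 17, 39), (29, 17, 24, 27), (29, 17, 25, 4), (29, 17, 27, 25), (29, 17, 5, 36), (29, 17, 6, 1), (35, 26, 38, 13), (35, 26, 9, 2), (36, 17, 10, 23), (36, 17, 17, 39), (36, 17, 24, 27), (36, 17, 25, 4), (36, 17, 27, 25), (36, 17, 5, 36), (36, 17, 6, 1)}
Apply σ_{C ≠ 25}; surviving tuples: {(14, 26, 38, 13), (14, 26, 9, 2), (19, 26, 38, 13), (19, 26, 9, 2), (2, 26, 38, 13), (2, 26, 9, 2), (20, 26, 38, 13), (20, 26, 9, 2), (22, 17, 10, 23), (22, 17, 17, 39), (22, 17, 24, 27), (22, 17, 25, 4), (22, 17, 5, 36), (22, 17, 6, 1), (22, 26, 38, 13), (22, 26, 9, 2), (29, 17, 10, 23), (29, 17, 17, 39), (29, 17, 24, 27), (29, 17, 25, 4), (29, 17, 5, 36), (29, 17, 6, 1), (35, 26, 38, 13), (35, 26, 9, 2), (36, 17, 10, 23), (36, 17, 17, 39), (36, 17, 24, 27), (36, 17, 25, 4), (36, 17, 5, 36), (36, 17, 6, 1)}
Apply σ_{E < A}; surviving tuples: {(14, 26, 38, 13), (19, 26, 38, 13), (2, 26, 38, 13), (2, 26, 9, 2), (20, 26, 38, 13), (22, 17, 24, 27), (22, 17, 25, 4), (22, 26, 38, 13), (35, 26, 38, 13)}
π_{F, A} gives {(17, 24), (17, 25), (26, 38), (26, 9)} (5 duplicate(s) eliminated).
Intersection: {(17, 24), (17, 25), (26, 38), (26, 9)} with {(14, 36), (16, 15), (17, 24), (17, 25), (2, 38), (20, 31), (3, 29), (32, 35), (8, 8)} → {(17, 24), (17, 25)}
π_{A, F} gives {(24, 17), (25, 17)}.

{(24, 17), (25, 17)}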